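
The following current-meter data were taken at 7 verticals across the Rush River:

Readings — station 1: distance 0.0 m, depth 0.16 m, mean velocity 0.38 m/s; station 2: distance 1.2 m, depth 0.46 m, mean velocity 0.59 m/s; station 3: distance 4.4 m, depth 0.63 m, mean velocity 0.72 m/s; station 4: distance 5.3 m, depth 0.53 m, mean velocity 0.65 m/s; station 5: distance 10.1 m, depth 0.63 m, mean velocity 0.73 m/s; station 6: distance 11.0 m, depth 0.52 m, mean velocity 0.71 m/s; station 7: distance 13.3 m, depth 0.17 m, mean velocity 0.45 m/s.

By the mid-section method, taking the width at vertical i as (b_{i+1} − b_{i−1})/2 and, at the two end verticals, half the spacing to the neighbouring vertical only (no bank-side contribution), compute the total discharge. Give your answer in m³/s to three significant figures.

w_1 = (1.2 − 0.0)/2 = 0.6 m; q_1 = 0.38 × 0.16 × 0.6 = 0.03648 m³/s
w_2 = (4.4 − 0.0)/2 = 2.2 m; q_2 = 0.59 × 0.46 × 2.2 = 0.5971 m³/s
w_3 = (5.3 − 1.2)/2 = 2.05 m; q_3 = 0.72 × 0.63 × 2.05 = 0.9299 m³/s
w_4 = (10.1 − 4.4)/2 = 2.85 m; q_4 = 0.65 × 0.53 × 2.85 = 0.9818 m³/s
w_5 = (11.0 − 5.3)/2 = 2.85 m; q_5 = 0.73 × 0.63 × 2.85 = 1.311 m³/s
w_6 = (13.3 − 10.1)/2 = 1.6 m; q_6 = 0.71 × 0.52 × 1.6 = 0.5907 m³/s
w_7 = (13.3 − 11.0)/2 = 1.15 m; q_7 = 0.45 × 0.17 × 1.15 = 0.08798 m³/s
Q = Σ qᵢ = 4.535 m³/s

4.53 m³/s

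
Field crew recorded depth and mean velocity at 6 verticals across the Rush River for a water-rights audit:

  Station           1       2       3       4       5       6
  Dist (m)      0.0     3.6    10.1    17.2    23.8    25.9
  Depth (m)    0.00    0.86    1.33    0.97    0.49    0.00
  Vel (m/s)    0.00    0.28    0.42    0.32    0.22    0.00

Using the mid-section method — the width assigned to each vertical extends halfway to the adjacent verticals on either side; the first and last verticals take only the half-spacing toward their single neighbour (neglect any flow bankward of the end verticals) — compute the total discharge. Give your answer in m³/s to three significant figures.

7.61 m³/s

w_2 = (10.1 − 0.0)/2 = 5.05 m; q_2 = 0.28 × 0.86 × 5.05 = 1.216 m³/s
w_3 = (17.2 − 3.6)/2 = 6.8 m; q_3 = 0.42 × 1.33 × 6.8 = 3.798 m³/s
w_4 = (23.8 − 10.1)/2 = 6.85 m; q_4 = 0.32 × 0.97 × 6.85 = 2.126 m³/s
w_5 = (25.9 − 17.2)/2 = 4.35 m; q_5 = 0.22 × 0.49 × 4.35 = 0.4689 m³/s
Stations 1, 6 contribute zero (depth or velocity is 0).
Q = Σ qᵢ = 7.610 m³/s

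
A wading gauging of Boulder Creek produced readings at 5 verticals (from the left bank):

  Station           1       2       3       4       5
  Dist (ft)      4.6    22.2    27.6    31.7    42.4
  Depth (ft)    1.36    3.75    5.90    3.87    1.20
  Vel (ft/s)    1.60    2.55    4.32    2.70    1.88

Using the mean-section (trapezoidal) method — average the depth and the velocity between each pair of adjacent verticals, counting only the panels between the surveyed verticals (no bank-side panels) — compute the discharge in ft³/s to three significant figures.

Panel 1-2: Δb = 17.6 ft, d̄ = (1.36+3.75)/2 = 2.555, v̄ = (1.60+2.55)/2 = 2.075 → q = 17.6×2.555×2.075 = 93.31 ft³/s
Panel 2-3: Δb = 5.4 ft, d̄ = (3.75+5.90)/2 = 4.825, v̄ = (2.55+4.32)/2 = 3.435 → q = 5.4×4.825×3.435 = 89.50 ft³/s
Panel 3-4: Δb = 4.1 ft, d̄ = (5.90+3.87)/2 = 4.885, v̄ = (4.32+2.70)/2 = 3.51 → q = 4.1×4.885×3.51 = 70.30 ft³/s
Panel 4-5: Δb = 10.7 ft, d̄ = (3.87+1.20)/2 = 2.535, v̄ = (2.70+1.88)/2 = 2.29 → q = 10.7×2.535×2.29 = 62.12 ft³/s
Q = Σ q = 315.2 ft³/s

315 ft³/s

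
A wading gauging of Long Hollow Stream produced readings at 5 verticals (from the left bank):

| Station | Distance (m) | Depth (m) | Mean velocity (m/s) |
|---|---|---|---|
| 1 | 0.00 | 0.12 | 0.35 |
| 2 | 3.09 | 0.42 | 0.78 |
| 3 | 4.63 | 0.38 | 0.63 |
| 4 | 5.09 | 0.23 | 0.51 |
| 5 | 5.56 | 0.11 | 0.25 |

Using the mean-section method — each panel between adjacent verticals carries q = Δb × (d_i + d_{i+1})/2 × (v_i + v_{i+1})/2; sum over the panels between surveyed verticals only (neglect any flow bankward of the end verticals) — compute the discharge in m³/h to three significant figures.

3660 m³/h

Panel 1-2: Δb = 3.09 m, d̄ = (0.12+0.42)/2 = 0.27, v̄ = (0.35+0.78)/2 = 0.565 → q = 3.09×0.27×0.565 = 0.4714 m³/s
Panel 2-3: Δb = 1.54 m, d̄ = (0.42+0.38)/2 = 0.4, v̄ = (0.78+0.63)/2 = 0.705 → q = 1.54×0.4×0.705 = 0.4343 m³/s
Panel 3-4: Δb = 0.46 m, d̄ = (0.38+0.23)/2 = 0.305, v̄ = (0.63+0.51)/2 = 0.57 → q = 0.46×0.305×0.57 = 0.07997 m³/s
Panel 4-5: Δb = 0.47 m, d̄ = (0.23+0.11)/2 = 0.17, v̄ = (0.51+0.25)/2 = 0.38 → q = 0.47×0.17×0.38 = 0.03036 m³/s
Q = Σ q = 1.016 m³/s
= 1.016 × 3600 = 3658 m³/h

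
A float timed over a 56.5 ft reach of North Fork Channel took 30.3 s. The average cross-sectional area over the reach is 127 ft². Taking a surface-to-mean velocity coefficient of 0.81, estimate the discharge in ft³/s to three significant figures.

192 ft³/s

v_surface = L / t̄ = 56.5 / 30.3 = 1.865 ft/s
v_mean = 0.81 × 1.865 = 1.510 ft/s
Q = A × v_mean = 127 × 1.510 = 191.8 ft³/s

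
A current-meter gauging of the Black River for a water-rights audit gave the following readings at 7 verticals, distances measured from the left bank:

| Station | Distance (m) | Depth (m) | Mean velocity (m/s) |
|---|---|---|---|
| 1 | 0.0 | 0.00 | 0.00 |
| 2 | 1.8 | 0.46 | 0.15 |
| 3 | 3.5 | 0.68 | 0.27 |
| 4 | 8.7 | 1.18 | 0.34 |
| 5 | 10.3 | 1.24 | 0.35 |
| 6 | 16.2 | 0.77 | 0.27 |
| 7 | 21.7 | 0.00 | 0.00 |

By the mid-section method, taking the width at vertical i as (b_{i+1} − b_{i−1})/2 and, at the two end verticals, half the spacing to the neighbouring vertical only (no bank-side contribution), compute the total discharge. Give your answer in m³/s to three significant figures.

4.93 m³/s

w_2 = (3.5 − 0.0)/2 = 1.75 m; q_2 = 0.15 × 0.46 × 1.75 = 0.1208 m³/s
w_3 = (8.7 − 1.8)/2 = 3.45 m; q_3 = 0.27 × 0.68 × 3.45 = 0.6334 m³/s
w_4 = (10.3 − 3.5)/2 = 3.4 m; q_4 = 0.34 × 1.18 × 3.4 = 1.364 m³/s
w_5 = (16.2 − 8.7)/2 = 3.75 m; q_5 = 0.35 × 1.24 × 3.75 = 1.628 m³/s
w_6 = (21.7 − 10.3)/2 = 5.7 m; q_6 = 0.27 × 0.77 × 5.7 = 1.185 m³/s
Stations 1, 7 contribute zero (depth or velocity is 0).
Q = Σ qᵢ = 4.931 m³/s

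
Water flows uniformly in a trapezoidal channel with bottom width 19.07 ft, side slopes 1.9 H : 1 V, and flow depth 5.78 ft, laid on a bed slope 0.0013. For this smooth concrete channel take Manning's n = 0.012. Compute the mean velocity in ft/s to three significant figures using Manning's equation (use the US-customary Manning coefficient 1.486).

A = (b + z·y)·y = (19.07 + 1.9×5.78)×5.78 = 173.7 ft²
P = b + 2y√(1+z²) = 19.07 + 2×5.78×√(1+1.9²) = 43.89 ft
R = A/P = 173.7/43.89 = 3.958 ft
Q = (1.486/n)·A·R^(2/3)·S^(1/2) = (1.486/0.012) × 173.7 × 3.958^(2/3) × 0.0013^(1/2) = 1940 ft³/s
V = Q/A = 1940/173.7 = 11.17 ft/s

11.2 ft/s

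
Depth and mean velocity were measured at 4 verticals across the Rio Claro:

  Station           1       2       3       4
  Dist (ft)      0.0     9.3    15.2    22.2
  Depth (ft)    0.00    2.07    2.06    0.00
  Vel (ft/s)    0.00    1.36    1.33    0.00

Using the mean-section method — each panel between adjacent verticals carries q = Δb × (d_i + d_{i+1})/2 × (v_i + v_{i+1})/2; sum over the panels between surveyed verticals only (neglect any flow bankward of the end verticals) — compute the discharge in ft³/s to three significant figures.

Panel 1-2: Δb = 9.3 ft, d̄ = (0.00+2.07)/2 = 1.035, v̄ = (0.00+1.36)/2 = 0.68 → q = 9.3×1.035×0.68 = 6.545 ft³/s
Panel 2-3: Δb = 5.9 ft, d̄ = (2.07+2.06)/2 = 2.065, v̄ = (1.36+1.33)/2 = 1.345 → q = 5.9×2.065×1.345 = 16.39 ft³/s
Panel 3-4: Δb = 7 ft, d̄ = (2.06+0.00)/2 = 1.03, v̄ = (1.33+0.00)/2 = 0.665 → q = 7×1.03×0.665 = 4.795 ft³/s
Q = Σ q = 27.73 ft³/s

27.7 ft³/s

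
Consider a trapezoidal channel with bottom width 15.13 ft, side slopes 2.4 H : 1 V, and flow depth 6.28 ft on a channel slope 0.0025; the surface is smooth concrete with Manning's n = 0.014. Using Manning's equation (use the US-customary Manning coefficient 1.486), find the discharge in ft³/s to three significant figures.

A = (b + z·y)·y = (15.13 + 2.4×6.28)×6.28 = 189.7 ft²
P = b + 2y√(1+z²) = 15.13 + 2×6.28×√(1+2.4²) = 47.79 ft
R = A/P = 189.7/47.79 = 3.969 ft
Q = (1.486/n)·A·R^(2/3)·S^(1/2) = (1.486/0.014) × 189.7 × 3.969^(2/3) × 0.0025^(1/2) = 2523 ft³/s

2520 ft³/s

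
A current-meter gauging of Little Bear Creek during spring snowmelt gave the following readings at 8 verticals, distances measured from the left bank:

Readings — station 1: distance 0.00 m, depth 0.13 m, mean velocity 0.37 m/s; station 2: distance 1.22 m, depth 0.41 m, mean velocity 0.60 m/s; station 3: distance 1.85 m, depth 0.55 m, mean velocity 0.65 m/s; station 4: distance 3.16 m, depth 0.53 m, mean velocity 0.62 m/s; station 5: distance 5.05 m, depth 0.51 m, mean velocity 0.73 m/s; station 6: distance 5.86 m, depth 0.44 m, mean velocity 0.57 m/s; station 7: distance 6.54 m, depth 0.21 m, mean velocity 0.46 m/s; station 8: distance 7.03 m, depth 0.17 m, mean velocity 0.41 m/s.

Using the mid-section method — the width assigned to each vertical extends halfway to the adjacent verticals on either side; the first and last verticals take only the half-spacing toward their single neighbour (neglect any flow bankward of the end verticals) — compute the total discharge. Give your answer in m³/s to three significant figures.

1.89 m³/s

w_1 = (1.22 − 0.00)/2 = 0.61 m; q_1 = 0.37 × 0.13 × 0.61 = 0.02934 m³/s
w_2 = (1.85 − 0.00)/2 = 0.925 m; q_2 = 0.60 × 0.41 × 0.925 = 0.2276 m³/s
w_3 = (3.16 − 1.22)/2 = 0.97 m; q_3 = 0.65 × 0.55 × 0.97 = 0.3468 m³/s
w_4 = (5.05 − 1.85)/2 = 1.6 m; q_4 = 0.62 × 0.53 × 1.6 = 0.5258 m³/s
w_5 = (5.86 − 3.16)/2 = 1.35 m; q_5 = 0.73 × 0.51 × 1.35 = 0.5026 m³/s
w_6 = (6.54 − 5.05)/2 = 0.745 m; q_6 = 0.57 × 0.44 × 0.745 = 0.1868 m³/s
w_7 = (7.03 − 5.86)/2 = 0.585 m; q_7 = 0.46 × 0.21 × 0.585 = 0.05651 m³/s
w_8 = (7.03 − 6.54)/2 = 0.245 m; q_8 = 0.41 × 0.17 × 0.245 = 0.01708 m³/s
Q = Σ qᵢ = 1.892 m³/s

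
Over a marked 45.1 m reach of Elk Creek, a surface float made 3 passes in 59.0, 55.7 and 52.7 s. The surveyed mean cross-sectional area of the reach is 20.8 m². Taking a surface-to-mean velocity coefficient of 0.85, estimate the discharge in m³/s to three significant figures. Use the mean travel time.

t̄ = (59.0 + 55.7 + 52.7) / 3 = 55.8 s
v_surface = L / t̄ = 45.1 / 55.8 = 0.8082 m/s
v_mean = 0.85 × 0.8082 = 0.6870 m/s
Q = A × v_mean = 20.8 × 0.6870 = 14.29 m³/s

14.3 m³/s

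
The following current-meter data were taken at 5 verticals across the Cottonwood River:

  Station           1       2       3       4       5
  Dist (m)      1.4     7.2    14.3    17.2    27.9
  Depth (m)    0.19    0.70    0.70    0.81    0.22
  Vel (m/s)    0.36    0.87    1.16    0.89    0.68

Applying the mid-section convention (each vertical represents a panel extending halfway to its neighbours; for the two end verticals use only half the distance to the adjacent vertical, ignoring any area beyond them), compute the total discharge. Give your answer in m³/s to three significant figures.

13.9 m³/s

w_1 = (7.2 − 1.4)/2 = 2.9 m; q_1 = 0.36 × 0.19 × 2.9 = 0.1984 m³/s
w_2 = (14.3 − 1.4)/2 = 6.45 m; q_2 = 0.87 × 0.70 × 6.45 = 3.928 m³/s
w_3 = (17.2 − 7.2)/2 = 5 m; q_3 = 1.16 × 0.70 × 5 = 4.060 m³/s
w_4 = (27.9 − 14.3)/2 = 6.8 m; q_4 = 0.89 × 0.81 × 6.8 = 4.902 m³/s
w_5 = (27.9 − 17.2)/2 = 5.35 m; q_5 = 0.68 × 0.22 × 5.35 = 0.8004 m³/s
Q = Σ qᵢ = 13.89 m³/s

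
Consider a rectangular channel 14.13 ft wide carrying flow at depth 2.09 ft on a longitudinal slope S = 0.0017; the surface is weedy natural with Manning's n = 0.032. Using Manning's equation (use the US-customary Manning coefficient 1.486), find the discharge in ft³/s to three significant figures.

A = b·y = 14.13 × 2.09 = 29.53 ft²
P = b + 2y = 14.13 + 2×2.09 = 18.31 ft
R = A/P = 29.53/18.31 = 1.613 ft
Q = (1.486/n)·A·R^(2/3)·S^(1/2) = (1.486/0.032) × 29.53 × 1.613^(2/3) × 0.0017^(1/2) = 77.76 ft³/s

77.8 ft³/s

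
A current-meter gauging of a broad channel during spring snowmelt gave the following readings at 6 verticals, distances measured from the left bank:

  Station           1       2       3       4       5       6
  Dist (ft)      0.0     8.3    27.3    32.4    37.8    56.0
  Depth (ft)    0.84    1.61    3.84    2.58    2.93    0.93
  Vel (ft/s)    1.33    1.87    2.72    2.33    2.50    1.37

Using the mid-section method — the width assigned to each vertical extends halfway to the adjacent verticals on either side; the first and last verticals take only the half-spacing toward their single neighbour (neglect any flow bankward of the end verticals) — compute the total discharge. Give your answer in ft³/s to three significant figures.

w_1 = (8.3 − 0.0)/2 = 4.15 ft; q_1 = 1.33 × 0.84 × 4.15 = 4.636 ft³/s
w_2 = (27.3 − 0.0)/2 = 13.65 ft; q_2 = 1.87 × 1.61 × 13.65 = 41.10 ft³/s
w_3 = (32.4 − 8.3)/2 = 12.05 ft; q_3 = 2.72 × 3.84 × 12.05 = 125.9 ft³/s
w_4 = (37.8 − 27.3)/2 = 5.25 ft; q_4 = 2.33 × 2.58 × 5.25 = 31.56 ft³/s
w_5 = (56.0 − 32.4)/2 = 11.8 ft; q_5 = 2.50 × 2.93 × 11.8 = 86.44 ft³/s
w_6 = (56.0 − 37.8)/2 = 9.1 ft; q_6 = 1.37 × 0.93 × 9.1 = 11.59 ft³/s
Q = Σ qᵢ = 301.2 ft³/s

301 ft³/s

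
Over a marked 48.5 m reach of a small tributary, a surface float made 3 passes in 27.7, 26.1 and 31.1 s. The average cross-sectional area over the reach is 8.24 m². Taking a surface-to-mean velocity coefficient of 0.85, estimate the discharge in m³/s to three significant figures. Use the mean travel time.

12.0 m³/s

t̄ = (27.7 + 26.1 + 31.1) / 3 = 28.3 s
v_surface = L / t̄ = 48.5 / 28.3 = 1.714 m/s
v_mean = 0.85 × 1.714 = 1.457 m/s
Q = A × v_mean = 8.24 × 1.457 = 12.00 m³/s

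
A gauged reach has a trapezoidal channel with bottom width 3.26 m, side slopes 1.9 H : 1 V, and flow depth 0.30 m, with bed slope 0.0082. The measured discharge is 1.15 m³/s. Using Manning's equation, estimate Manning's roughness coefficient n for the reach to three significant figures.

0.0362

A = (b + z·y)·y = (3.26 + 1.9×0.30)×0.30 = 1.149 m²
P = b + 2y√(1+z²) = 3.26 + 2×0.30×√(1+1.9²) = 4.548 m
R = A/P = 1.149/4.548 = 0.2526 m
n = (1/Q)·A·R^(2/3)·S^(1/2) = (1/1.15) × 1.149 × 0.3996 × 0.09055 = 0.03616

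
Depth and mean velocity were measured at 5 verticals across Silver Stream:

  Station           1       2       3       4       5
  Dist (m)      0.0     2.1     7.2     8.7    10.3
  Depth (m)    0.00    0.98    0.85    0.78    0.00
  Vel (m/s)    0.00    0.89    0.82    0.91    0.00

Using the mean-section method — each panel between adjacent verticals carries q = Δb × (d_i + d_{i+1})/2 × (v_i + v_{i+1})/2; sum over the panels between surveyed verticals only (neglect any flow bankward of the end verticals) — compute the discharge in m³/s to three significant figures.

Panel 1-2: Δb = 2.1 m, d̄ = (0.00+0.98)/2 = 0.49, v̄ = (0.00+0.89)/2 = 0.445 → q = 2.1×0.49×0.445 = 0.4579 m³/s
Panel 2-3: Δb = 5.1 m, d̄ = (0.98+0.85)/2 = 0.915, v̄ = (0.89+0.82)/2 = 0.855 → q = 5.1×0.915×0.855 = 3.990 m³/s
Panel 3-4: Δb = 1.5 m, d̄ = (0.85+0.78)/2 = 0.815, v̄ = (0.82+0.91)/2 = 0.865 → q = 1.5×0.815×0.865 = 1.057 m³/s
Panel 4-5: Δb = 1.6 m, d̄ = (0.78+0.00)/2 = 0.39, v̄ = (0.91+0.00)/2 = 0.455 → q = 1.6×0.39×0.455 = 0.2839 m³/s
Q = Σ q = 5.789 m³/s

5.79 m³/s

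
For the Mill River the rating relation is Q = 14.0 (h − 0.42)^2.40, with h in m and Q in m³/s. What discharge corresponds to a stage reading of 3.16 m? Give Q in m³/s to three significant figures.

Q = 14.0 × (3.16 − 0.42)^2.40 = 14.0 × 2.74^2.40 = 157.3 m³/s

157 m³/s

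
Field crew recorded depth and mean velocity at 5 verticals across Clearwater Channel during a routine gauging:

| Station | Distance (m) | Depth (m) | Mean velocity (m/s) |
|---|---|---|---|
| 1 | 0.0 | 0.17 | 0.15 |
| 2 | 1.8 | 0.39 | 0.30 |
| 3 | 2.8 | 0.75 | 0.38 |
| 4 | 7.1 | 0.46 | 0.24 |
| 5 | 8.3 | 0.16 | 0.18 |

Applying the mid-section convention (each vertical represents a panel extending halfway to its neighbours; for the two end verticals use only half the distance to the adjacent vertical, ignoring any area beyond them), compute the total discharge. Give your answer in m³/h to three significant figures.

w_1 = (1.8 − 0.0)/2 = 0.9 m; q_1 = 0.15 × 0.17 × 0.9 = 0.02295 m³/s
w_2 = (2.8 − 0.0)/2 = 1.4 m; q_2 = 0.30 × 0.39 × 1.4 = 0.1638 m³/s
w_3 = (7.1 − 1.8)/2 = 2.65 m; q_3 = 0.38 × 0.75 × 2.65 = 0.7553 m³/s
w_4 = (8.3 − 2.8)/2 = 2.75 m; q_4 = 0.24 × 0.46 × 2.75 = 0.3036 m³/s
w_5 = (8.3 − 7.1)/2 = 0.6 m; q_5 = 0.18 × 0.16 × 0.6 = 0.01728 m³/s
Q = Σ qᵢ = 1.263 m³/s
= 1.263 × 3600 = 4546 m³/h

4550 m³/h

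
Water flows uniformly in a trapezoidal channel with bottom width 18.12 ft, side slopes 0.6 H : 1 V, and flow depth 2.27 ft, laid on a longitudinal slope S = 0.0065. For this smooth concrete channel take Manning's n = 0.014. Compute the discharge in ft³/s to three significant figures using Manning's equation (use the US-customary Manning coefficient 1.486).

578 ft³/s

A = (b + z·y)·y = (18.12 + 0.6×2.27)×2.27 = 44.22 ft²
P = b + 2y√(1+z²) = 18.12 + 2×2.27×√(1+0.6²) = 23.41 ft
R = A/P = 44.22/23.41 = 1.889 ft
Q = (1.486/n)·A·R^(2/3)·S^(1/2) = (1.486/0.014) × 44.22 × 1.889^(2/3) × 0.0065^(1/2) = 578.3 ft³/s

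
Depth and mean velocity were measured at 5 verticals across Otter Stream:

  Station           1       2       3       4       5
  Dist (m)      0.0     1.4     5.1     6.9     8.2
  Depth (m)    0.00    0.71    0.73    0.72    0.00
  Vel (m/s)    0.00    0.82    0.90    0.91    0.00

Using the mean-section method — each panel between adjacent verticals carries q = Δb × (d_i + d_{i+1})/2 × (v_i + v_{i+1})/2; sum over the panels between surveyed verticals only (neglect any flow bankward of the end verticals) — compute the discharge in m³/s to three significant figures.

Panel 1-2: Δb = 1.4 m, d̄ = (0.00+0.71)/2 = 0.355, v̄ = (0.00+0.82)/2 = 0.41 → q = 1.4×0.355×0.41 = 0.2038 m³/s
Panel 2-3: Δb = 3.7 m, d̄ = (0.71+0.73)/2 = 0.72, v̄ = (0.82+0.90)/2 = 0.86 → q = 3.7×0.72×0.86 = 2.291 m³/s
Panel 3-4: Δb = 1.8 m, d̄ = (0.73+0.72)/2 = 0.725, v̄ = (0.90+0.91)/2 = 0.905 → q = 1.8×0.725×0.905 = 1.181 m³/s
Panel 4-5: Δb = 1.3 m, d̄ = (0.72+0.00)/2 = 0.36, v̄ = (0.91+0.00)/2 = 0.455 → q = 1.3×0.36×0.455 = 0.2129 m³/s
Q = Σ q = 3.889 m³/s

3.89 m³/s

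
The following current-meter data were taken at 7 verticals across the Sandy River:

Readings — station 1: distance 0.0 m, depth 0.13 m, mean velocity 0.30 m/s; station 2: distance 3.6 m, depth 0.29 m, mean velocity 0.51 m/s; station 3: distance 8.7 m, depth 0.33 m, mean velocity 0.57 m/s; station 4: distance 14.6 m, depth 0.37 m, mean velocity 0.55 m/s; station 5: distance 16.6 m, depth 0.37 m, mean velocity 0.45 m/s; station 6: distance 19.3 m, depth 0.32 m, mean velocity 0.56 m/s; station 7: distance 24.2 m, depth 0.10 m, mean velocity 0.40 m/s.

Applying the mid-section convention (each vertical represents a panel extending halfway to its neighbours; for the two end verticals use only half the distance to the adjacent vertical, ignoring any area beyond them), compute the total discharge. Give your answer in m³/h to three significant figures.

w_1 = (3.6 − 0.0)/2 = 1.8 m; q_1 = 0.30 × 0.13 × 1.8 = 0.07020 m³/s
w_2 = (8.7 − 0.0)/2 = 4.35 m; q_2 = 0.51 × 0.29 × 4.35 = 0.6434 m³/s
w_3 = (14.6 − 3.6)/2 = 5.5 m; q_3 = 0.57 × 0.33 × 5.5 = 1.035 m³/s
w_4 = (16.6 − 8.7)/2 = 3.95 m; q_4 = 0.55 × 0.37 × 3.95 = 0.8038 m³/s
w_5 = (19.3 − 14.6)/2 = 2.35 m; q_5 = 0.45 × 0.37 × 2.35 = 0.3913 m³/s
w_6 = (24.2 − 16.6)/2 = 3.8 m; q_6 = 0.56 × 0.32 × 3.8 = 0.6810 m³/s
w_7 = (24.2 − 19.3)/2 = 2.45 m; q_7 = 0.40 × 0.10 × 2.45 = 0.09800 m³/s
Q = Σ qᵢ = 3.722 m³/s
= 3.722 × 3600 = 13400 m³/h

13400 m³/h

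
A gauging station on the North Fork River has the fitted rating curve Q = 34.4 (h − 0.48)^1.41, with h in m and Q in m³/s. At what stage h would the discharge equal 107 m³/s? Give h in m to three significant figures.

h − h₀ = (Q/C)^(1/b) = (107/34.4)^(1/1.41) = 2.236 m
h = 0.48 + 2.236 = 2.716 m

2.72 m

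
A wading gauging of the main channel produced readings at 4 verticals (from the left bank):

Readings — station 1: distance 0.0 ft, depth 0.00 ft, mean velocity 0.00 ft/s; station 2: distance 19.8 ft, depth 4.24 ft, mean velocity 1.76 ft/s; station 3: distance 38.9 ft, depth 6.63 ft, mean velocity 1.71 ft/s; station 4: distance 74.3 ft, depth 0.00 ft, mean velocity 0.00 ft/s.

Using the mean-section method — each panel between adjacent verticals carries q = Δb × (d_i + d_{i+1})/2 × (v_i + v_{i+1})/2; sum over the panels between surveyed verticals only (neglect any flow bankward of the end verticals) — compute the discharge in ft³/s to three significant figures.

Panel 1-2: Δb = 19.8 ft, d̄ = (0.00+4.24)/2 = 2.12, v̄ = (0.00+1.76)/2 = 0.88 → q = 19.8×2.12×0.88 = 36.94 ft³/s
Panel 2-3: Δb = 19.1 ft, d̄ = (4.24+6.63)/2 = 5.435, v̄ = (1.76+1.71)/2 = 1.735 → q = 19.1×5.435×1.735 = 180.1 ft³/s
Panel 3-4: Δb = 35.4 ft, d̄ = (6.63+0.00)/2 = 3.315, v̄ = (1.71+0.00)/2 = 0.855 → q = 35.4×3.315×0.855 = 100.3 ft³/s
Q = Σ q = 317.4 ft³/s

317 ft³/s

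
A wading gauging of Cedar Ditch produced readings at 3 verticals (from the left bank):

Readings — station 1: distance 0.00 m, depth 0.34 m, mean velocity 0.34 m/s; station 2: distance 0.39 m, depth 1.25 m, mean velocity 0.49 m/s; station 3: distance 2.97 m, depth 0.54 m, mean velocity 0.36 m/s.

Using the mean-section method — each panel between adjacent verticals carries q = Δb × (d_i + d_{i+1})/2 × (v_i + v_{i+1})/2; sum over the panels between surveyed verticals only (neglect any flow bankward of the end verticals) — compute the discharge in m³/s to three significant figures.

1.11 m³/s

Panel 1-2: Δb = 0.39 m, d̄ = (0.34+1.25)/2 = 0.795, v̄ = (0.34+0.49)/2 = 0.415 → q = 0.39×0.795×0.415 = 0.1287 m³/s
Panel 2-3: Δb = 2.58 m, d̄ = (1.25+0.54)/2 = 0.895, v̄ = (0.49+0.36)/2 = 0.425 → q = 2.58×0.895×0.425 = 0.9814 m³/s
Q = Σ q = 1.110 m³/s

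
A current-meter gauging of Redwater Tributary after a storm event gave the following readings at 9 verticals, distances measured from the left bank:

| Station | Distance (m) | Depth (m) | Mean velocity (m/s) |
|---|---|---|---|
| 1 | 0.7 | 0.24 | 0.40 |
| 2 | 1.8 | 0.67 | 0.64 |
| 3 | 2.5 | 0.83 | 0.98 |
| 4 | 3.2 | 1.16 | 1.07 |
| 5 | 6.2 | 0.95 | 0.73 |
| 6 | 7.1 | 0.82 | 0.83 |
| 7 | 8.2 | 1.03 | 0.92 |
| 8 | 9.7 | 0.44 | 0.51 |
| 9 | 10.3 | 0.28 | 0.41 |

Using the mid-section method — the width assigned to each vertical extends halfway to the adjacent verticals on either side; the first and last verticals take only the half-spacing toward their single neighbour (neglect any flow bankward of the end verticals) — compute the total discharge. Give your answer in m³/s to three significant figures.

w_1 = (1.8 − 0.7)/2 = 0.55 m; q_1 = 0.40 × 0.24 × 0.55 = 0.05280 m³/s
w_2 = (2.5 − 0.7)/2 = 0.9 m; q_2 = 0.64 × 0.67 × 0.9 = 0.3859 m³/s
w_3 = (3.2 − 1.8)/2 = 0.7 m; q_3 = 0.98 × 0.83 × 0.7 = 0.5694 m³/s
w_4 = (6.2 − 2.5)/2 = 1.85 m; q_4 = 1.07 × 1.16 × 1.85 = 2.296 m³/s
w_5 = (7.1 − 3.2)/2 = 1.95 m; q_5 = 0.73 × 0.95 × 1.95 = 1.352 m³/s
w_6 = (8.2 − 6.2)/2 = 1 m; q_6 = 0.83 × 0.82 × 1 = 0.6806 m³/s
w_7 = (9.7 − 7.1)/2 = 1.3 m; q_7 = 0.92 × 1.03 × 1.3 = 1.232 m³/s
w_8 = (10.3 − 8.2)/2 = 1.05 m; q_8 = 0.51 × 0.44 × 1.05 = 0.2356 m³/s
w_9 = (10.3 − 9.7)/2 = 0.3 m; q_9 = 0.41 × 0.28 × 0.3 = 0.03444 m³/s
Q = Σ qᵢ = 6.839 m³/s

6.84 m³/s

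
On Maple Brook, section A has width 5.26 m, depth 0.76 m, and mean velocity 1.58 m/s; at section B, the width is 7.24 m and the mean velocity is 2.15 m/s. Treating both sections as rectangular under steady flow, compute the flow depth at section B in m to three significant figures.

Q = A₁V₁ = (5.26×0.76) × 1.58 = 6.316 m³/s
d₂ = Q/(b₂ V₂) = 6.316/(7.24×2.15) = 0.4058 m

0.406 m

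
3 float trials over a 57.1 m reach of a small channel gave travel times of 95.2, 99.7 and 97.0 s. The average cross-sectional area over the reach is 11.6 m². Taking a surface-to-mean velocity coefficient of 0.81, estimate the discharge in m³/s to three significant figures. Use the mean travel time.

t̄ = (95.2 + 99.7 + 97.0) / 3 = 97.3 s
v_surface = L / t̄ = 57.1 / 97.3 = 0.5868 m/s
v_mean = 0.81 × 0.5868 = 0.4753 m/s
Q = A × v_mean = 11.6 × 0.4753 = 5.514 m³/s

5.51 m³/s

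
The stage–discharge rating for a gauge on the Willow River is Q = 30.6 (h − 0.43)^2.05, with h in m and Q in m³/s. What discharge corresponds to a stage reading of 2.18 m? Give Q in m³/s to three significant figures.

Q = 30.6 × (2.18 − 0.43)^2.05 = 30.6 × 1.75^2.05 = 96.37 m³/s

96.4 m³/s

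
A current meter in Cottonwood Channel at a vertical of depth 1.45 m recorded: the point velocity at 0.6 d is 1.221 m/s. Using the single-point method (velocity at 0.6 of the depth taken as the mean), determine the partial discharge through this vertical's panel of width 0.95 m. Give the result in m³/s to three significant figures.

1.68 m³/s

v̄ = v₀.₆ = 1.221 m/s
q = v̄ × d × w = 1.221 × 1.45 × 0.95 = 1.682 m³/s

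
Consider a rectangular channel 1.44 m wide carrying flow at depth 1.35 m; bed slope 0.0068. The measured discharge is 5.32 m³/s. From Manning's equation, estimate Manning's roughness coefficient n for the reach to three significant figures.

A = b·y = 1.44 × 1.35 = 1.944 m²
P = b + 2y = 1.44 + 2×1.35 = 4.140 m
R = A/P = 1.944/4.140 = 0.4696 m
n = (1/Q)·A·R^(2/3)·S^(1/2) = (1/5.32) × 1.944 × 0.6041 × 0.08246 = 0.01820

0.0182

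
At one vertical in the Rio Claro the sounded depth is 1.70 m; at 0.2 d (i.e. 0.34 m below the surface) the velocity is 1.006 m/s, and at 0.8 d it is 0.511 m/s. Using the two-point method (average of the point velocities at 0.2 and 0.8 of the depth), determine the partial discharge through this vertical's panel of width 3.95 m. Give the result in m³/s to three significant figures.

v̄ = (1.006 + 0.511) / 2 = 0.7585 m/s
q = v̄ × d × w = 0.7585 × 1.70 × 3.95 = 5.093 m³/s

5.09 m³/s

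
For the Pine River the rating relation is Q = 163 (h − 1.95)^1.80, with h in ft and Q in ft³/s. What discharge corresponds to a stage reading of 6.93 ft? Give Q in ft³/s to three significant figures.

2930 ft³/s

Q = 163 × (6.93 − 1.95)^1.80 = 163 × 4.98^1.80 = 2932 ft³/s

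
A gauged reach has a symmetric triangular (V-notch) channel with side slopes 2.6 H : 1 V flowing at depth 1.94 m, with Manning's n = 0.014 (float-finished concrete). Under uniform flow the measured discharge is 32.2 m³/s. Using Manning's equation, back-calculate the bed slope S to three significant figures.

A = z·y² = 2.6×1.94² = 9.785 m²
P = 2y√(1+z²) = 2×1.94×√(1+2.6²) = 10.81 m
R = A/P = 9.785/10.81 = 0.9053 m
S = (Q·n / (1·A·R^(2/3)))² = (32.2×0.014 / (1×9.785×0.9359))² = 0.002423

0.00242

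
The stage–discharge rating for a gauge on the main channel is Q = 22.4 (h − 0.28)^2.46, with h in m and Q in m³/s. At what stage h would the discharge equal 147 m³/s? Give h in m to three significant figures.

h − h₀ = (Q/C)^(1/b) = (147/22.4)^(1/2.46) = 2.149 m
h = 0.28 + 2.149 = 2.429 m

2.43 m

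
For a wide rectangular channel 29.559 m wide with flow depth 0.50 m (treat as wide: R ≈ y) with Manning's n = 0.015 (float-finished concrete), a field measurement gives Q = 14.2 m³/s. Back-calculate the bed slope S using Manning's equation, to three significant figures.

0.000523

A = b·y = 29.559 × 0.50 = 14.78 m²
Wide channel: R ≈ y = 0.50 m
S = (Q·n / (1·A·R^(2/3)))² = (14.2×0.015 / (1×14.78×0.6300))² = 0.0005234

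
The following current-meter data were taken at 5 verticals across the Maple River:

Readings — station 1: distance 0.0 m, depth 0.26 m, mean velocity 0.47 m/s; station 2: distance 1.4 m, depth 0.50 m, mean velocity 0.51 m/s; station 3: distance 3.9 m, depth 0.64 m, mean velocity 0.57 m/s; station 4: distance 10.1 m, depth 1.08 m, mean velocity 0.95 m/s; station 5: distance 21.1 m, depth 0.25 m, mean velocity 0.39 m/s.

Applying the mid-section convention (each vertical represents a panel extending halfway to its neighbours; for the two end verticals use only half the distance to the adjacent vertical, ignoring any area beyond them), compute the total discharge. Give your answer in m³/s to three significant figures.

w_1 = (1.4 − 0.0)/2 = 0.7 m; q_1 = 0.47 × 0.26 × 0.7 = 0.08554 m³/s
w_2 = (3.9 − 0.0)/2 = 1.95 m; q_2 = 0.51 × 0.50 × 1.95 = 0.4973 m³/s
w_3 = (10.1 − 1.4)/2 = 4.35 m; q_3 = 0.57 × 0.64 × 4.35 = 1.587 m³/s
w_4 = (21.1 − 3.9)/2 = 8.6 m; q_4 = 0.95 × 1.08 × 8.6 = 8.824 m³/s
w_5 = (21.1 − 10.1)/2 = 5.5 m; q_5 = 0.39 × 0.25 × 5.5 = 0.5363 m³/s
Q = Σ qᵢ = 11.53 m³/s

11.5 m³/s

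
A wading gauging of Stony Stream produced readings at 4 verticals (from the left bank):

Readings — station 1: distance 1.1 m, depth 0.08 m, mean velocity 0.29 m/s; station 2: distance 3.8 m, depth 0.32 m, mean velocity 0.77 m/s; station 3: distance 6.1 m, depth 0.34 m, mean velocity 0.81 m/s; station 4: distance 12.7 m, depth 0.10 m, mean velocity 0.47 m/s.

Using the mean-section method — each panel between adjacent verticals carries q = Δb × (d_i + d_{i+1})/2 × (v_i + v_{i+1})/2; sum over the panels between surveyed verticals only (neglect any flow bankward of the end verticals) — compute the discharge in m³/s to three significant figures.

Panel 1-2: Δb = 2.7 m, d̄ = (0.08+0.32)/2 = 0.2, v̄ = (0.29+0.77)/2 = 0.53 → q = 2.7×0.2×0.53 = 0.2862 m³/s
Panel 2-3: Δb = 2.3 m, d̄ = (0.32+0.34)/2 = 0.33, v̄ = (0.77+0.81)/2 = 0.79 → q = 2.3×0.33×0.79 = 0.5996 m³/s
Panel 3-4: Δb = 6.6 m, d̄ = (0.34+0.10)/2 = 0.22, v̄ = (0.81+0.47)/2 = 0.64 → q = 6.6×0.22×0.64 = 0.9293 m³/s
Q = Σ q = 1.815 m³/s

1.82 m³/s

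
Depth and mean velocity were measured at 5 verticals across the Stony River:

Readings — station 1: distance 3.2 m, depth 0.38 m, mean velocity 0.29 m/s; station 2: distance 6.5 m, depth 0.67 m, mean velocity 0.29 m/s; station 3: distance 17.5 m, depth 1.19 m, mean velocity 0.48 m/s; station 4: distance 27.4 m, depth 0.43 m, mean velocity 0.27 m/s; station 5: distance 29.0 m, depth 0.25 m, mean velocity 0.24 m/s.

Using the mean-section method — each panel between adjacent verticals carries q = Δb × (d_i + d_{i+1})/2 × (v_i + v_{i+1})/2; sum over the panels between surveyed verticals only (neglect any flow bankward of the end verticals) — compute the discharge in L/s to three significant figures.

Panel 1-2: Δb = 3.3 m, d̄ = (0.38+0.67)/2 = 0.525, v̄ = (0.29+0.29)/2 = 0.29 → q = 3.3×0.525×0.29 = 0.5024 m³/s
Panel 2-3: Δb = 11 m, d̄ = (0.67+1.19)/2 = 0.93, v̄ = (0.29+0.48)/2 = 0.385 → q = 11×0.93×0.385 = 3.939 m³/s
Panel 3-4: Δb = 9.9 m, d̄ = (1.19+0.43)/2 = 0.81, v̄ = (0.48+0.27)/2 = 0.375 → q = 9.9×0.81×0.375 = 3.007 m³/s
Panel 4-5: Δb = 1.6 m, d̄ = (0.43+0.25)/2 = 0.34, v̄ = (0.27+0.24)/2 = 0.255 → q = 1.6×0.34×0.255 = 0.1387 m³/s
Q = Σ q = 7.587 m³/s
= 7.587 × 1000 = 7587 L/s

7590 L/s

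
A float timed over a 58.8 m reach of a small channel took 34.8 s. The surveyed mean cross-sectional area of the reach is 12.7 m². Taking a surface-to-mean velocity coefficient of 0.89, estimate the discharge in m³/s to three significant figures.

v_surface = L / t̄ = 58.8 / 34.8 = 1.690 m/s
v_mean = 0.89 × 1.690 = 1.504 m/s
Q = A × v_mean = 12.7 × 1.504 = 19.10 m³/s

19.1 m³/s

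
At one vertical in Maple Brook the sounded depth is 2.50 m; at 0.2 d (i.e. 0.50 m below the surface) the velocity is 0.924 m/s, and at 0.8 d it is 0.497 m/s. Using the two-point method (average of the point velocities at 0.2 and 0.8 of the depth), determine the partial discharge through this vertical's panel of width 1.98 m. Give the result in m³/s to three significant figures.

3.52 m³/s

v̄ = (0.924 + 0.497) / 2 = 0.7105 m/s
q = v̄ × d × w = 0.7105 × 2.50 × 1.98 = 3.517 m³/s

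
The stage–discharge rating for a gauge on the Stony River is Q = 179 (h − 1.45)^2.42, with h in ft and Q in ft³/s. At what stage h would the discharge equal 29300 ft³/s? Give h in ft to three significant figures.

h − h₀ = (Q/C)^(1/b) = (29300/179)^(1/2.42) = 8.220 ft
h = 1.45 + 8.220 = 9.670 ft

9.67 ft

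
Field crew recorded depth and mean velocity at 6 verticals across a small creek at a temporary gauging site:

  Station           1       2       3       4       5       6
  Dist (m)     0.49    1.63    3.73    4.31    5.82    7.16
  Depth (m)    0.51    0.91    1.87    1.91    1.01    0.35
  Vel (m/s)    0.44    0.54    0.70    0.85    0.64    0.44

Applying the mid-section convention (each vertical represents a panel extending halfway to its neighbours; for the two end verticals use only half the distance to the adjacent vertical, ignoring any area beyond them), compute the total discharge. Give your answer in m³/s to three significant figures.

5.40 m³/s

w_1 = (1.63 − 0.49)/2 = 0.57 m; q_1 = 0.44 × 0.51 × 0.57 = 0.1279 m³/s
w_2 = (3.73 − 0.49)/2 = 1.62 m; q_2 = 0.54 × 0.91 × 1.62 = 0.7961 m³/s
w_3 = (4.31 − 1.63)/2 = 1.34 m; q_3 = 0.70 × 1.87 × 1.34 = 1.754 m³/s
w_4 = (5.82 − 3.73)/2 = 1.045 m; q_4 = 0.85 × 1.91 × 1.045 = 1.697 m³/s
w_5 = (7.16 − 4.31)/2 = 1.425 m; q_5 = 0.64 × 1.01 × 1.425 = 0.9211 m³/s
w_6 = (7.16 − 5.82)/2 = 0.67 m; q_6 = 0.44 × 0.35 × 0.67 = 0.1032 m³/s
Q = Σ qᵢ = 5.399 m³/s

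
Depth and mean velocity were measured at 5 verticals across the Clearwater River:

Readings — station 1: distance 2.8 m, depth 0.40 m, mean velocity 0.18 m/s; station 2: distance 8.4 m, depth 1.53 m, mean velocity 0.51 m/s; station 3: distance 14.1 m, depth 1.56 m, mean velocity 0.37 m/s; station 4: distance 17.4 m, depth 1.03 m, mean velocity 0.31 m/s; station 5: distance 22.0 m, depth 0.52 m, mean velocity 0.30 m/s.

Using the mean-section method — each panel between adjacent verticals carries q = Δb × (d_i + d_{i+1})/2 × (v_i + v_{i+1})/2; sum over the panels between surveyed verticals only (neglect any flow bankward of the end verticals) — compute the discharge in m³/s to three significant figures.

8.28 m³/s

Panel 1-2: Δb = 5.6 m, d̄ = (0.40+1.53)/2 = 0.965, v̄ = (0.18+0.51)/2 = 0.345 → q = 5.6×0.965×0.345 = 1.864 m³/s
Panel 2-3: Δb = 5.7 m, d̄ = (1.53+1.56)/2 = 1.545, v̄ = (0.51+0.37)/2 = 0.44 → q = 5.7×1.545×0.44 = 3.875 m³/s
Panel 3-4: Δb = 3.3 m, d̄ = (1.56+1.03)/2 = 1.295, v̄ = (0.37+0.31)/2 = 0.34 → q = 3.3×1.295×0.34 = 1.453 m³/s
Panel 4-5: Δb = 4.6 m, d̄ = (1.03+0.52)/2 = 0.775, v̄ = (0.31+0.30)/2 = 0.305 → q = 4.6×0.775×0.305 = 1.087 m³/s
Q = Σ q = 8.280 m³/s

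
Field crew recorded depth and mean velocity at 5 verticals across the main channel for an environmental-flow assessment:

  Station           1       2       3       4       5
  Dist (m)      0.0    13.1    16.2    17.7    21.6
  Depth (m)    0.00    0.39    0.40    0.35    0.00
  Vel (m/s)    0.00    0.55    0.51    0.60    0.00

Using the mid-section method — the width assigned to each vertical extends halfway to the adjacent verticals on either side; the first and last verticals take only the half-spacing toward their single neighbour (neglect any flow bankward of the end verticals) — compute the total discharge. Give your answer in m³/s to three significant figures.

w_2 = (16.2 − 0.0)/2 = 8.1 m; q_2 = 0.55 × 0.39 × 8.1 = 1.737 m³/s
w_3 = (17.7 − 13.1)/2 = 2.3 m; q_3 = 0.51 × 0.40 × 2.3 = 0.4692 m³/s
w_4 = (21.6 − 16.2)/2 = 2.7 m; q_4 = 0.60 × 0.35 × 2.7 = 0.5670 m³/s
Stations 1, 5 contribute zero (depth or velocity is 0).
Q = Σ qᵢ = 2.774 m³/s

2.77 m³/s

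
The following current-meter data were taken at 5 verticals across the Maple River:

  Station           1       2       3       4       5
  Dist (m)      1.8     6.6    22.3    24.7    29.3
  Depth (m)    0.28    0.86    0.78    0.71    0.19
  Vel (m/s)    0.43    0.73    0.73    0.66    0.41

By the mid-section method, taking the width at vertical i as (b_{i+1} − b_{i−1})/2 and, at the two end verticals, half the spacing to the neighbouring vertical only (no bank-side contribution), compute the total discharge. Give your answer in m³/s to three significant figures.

w_1 = (6.6 − 1.8)/2 = 2.4 m; q_1 = 0.43 × 0.28 × 2.4 = 0.2890 m³/s
w_2 = (22.3 − 1.8)/2 = 10.25 m; q_2 = 0.73 × 0.86 × 10.25 = 6.435 m³/s
w_3 = (24.7 − 6.6)/2 = 9.05 m; q_3 = 0.73 × 0.78 × 9.05 = 5.153 m³/s
w_4 = (29.3 − 22.3)/2 = 3.5 m; q_4 = 0.66 × 0.71 × 3.5 = 1.640 m³/s
w_5 = (29.3 − 24.7)/2 = 2.3 m; q_5 = 0.41 × 0.19 × 2.3 = 0.1792 m³/s
Q = Σ qᵢ = 13.70 m³/s

13.7 m³/s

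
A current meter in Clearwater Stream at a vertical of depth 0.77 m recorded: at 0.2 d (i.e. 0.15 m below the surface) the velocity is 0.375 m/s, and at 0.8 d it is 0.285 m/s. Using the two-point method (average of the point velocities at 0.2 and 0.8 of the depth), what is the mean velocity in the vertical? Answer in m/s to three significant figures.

0.330 m/s

v̄ = (0.375 + 0.285) / 2 = 0.3300 m/s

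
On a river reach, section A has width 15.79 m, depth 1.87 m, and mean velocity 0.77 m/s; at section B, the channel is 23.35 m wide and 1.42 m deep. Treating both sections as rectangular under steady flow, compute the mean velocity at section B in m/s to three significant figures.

Q = A₁V₁ = (15.79×1.87) × 0.77 = 22.74 m³/s
A₂ = 23.35 × 1.42 = 33.16 m²
V₂ = Q/A₂ = 22.74/33.16 = 0.6857 m/s

0.686 m/s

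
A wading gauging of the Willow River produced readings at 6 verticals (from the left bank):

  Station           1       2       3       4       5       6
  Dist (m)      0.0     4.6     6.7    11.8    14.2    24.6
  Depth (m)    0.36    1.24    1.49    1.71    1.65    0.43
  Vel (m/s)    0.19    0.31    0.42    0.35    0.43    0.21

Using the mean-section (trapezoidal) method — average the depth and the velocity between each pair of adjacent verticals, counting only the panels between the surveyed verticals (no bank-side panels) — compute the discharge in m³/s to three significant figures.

Panel 1-2: Δb = 4.6 m, d̄ = (0.36+1.24)/2 = 0.8, v̄ = (0.19+0.31)/2 = 0.25 → q = 4.6×0.8×0.25 = 0.9200 m³/s
Panel 2-3: Δb = 2.1 m, d̄ = (1.24+1.49)/2 = 1.365, v̄ = (0.31+0.42)/2 = 0.365 → q = 2.1×1.365×0.365 = 1.046 m³/s
Panel 3-4: Δb = 5.1 m, d̄ = (1.49+1.71)/2 = 1.6, v̄ = (0.42+0.35)/2 = 0.385 → q = 5.1×1.6×0.385 = 3.142 m³/s
Panel 4-5: Δb = 2.4 m, d̄ = (1.71+1.65)/2 = 1.68, v̄ = (0.35+0.43)/2 = 0.39 → q = 2.4×1.68×0.39 = 1.572 m³/s
Panel 5-6: Δb = 10.4 m, d̄ = (1.65+0.43)/2 = 1.04, v̄ = (0.43+0.21)/2 = 0.32 → q = 10.4×1.04×0.32 = 3.461 m³/s
Q = Σ q = 10.14 m³/s

10.1 m³/s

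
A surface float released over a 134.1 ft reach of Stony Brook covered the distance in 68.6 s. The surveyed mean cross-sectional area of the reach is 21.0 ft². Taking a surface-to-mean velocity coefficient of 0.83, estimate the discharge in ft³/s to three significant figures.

v_surface = L / t̄ = 134.1 / 68.6 = 1.955 ft/s
v_mean = 0.83 × 1.955 = 1.622 ft/s
Q = A × v_mean = 21.0 × 1.622 = 34.07 ft³/s

34.1 ft³/s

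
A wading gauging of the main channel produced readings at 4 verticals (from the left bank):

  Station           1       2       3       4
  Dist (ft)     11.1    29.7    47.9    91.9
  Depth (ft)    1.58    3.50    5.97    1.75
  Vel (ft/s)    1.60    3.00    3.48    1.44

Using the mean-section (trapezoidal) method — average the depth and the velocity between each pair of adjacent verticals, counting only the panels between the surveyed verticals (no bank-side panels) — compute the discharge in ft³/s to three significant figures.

Panel 1-2: Δb = 18.6 ft, d̄ = (1.58+3.50)/2 = 2.54, v̄ = (1.60+3.00)/2 = 2.3 → q = 18.6×2.54×2.3 = 108.7 ft³/s
Panel 2-3: Δb = 18.2 ft, d̄ = (3.50+5.97)/2 = 4.735, v̄ = (3.00+3.48)/2 = 3.24 → q = 18.2×4.735×3.24 = 279.2 ft³/s
Panel 3-4: Δb = 44 ft, d̄ = (5.97+1.75)/2 = 3.86, v̄ = (3.48+1.44)/2 = 2.46 → q = 44×3.86×2.46 = 417.8 ft³/s
Q = Σ q = 805.7 ft³/s

806 ft³/s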